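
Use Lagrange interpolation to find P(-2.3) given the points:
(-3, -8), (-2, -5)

Lagrange interpolation formula:
P(x) = Σ yᵢ × Lᵢ(x)
where Lᵢ(x) = Π_{j≠i} (x - xⱼ)/(xᵢ - xⱼ)

L_0(-2.3) = (-2.3 - (-2))/(-3 - (-2)) = 0.300000
L_1(-2.3) = (-2.3 - (-3))/(-2 - (-3)) = 0.700000

P(-2.3) = (-8)×L_0(-2.3) + (-5)×L_1(-2.3)
P(-2.3) = -5.900000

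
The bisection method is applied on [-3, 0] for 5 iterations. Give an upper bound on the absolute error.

Bisection error bound: |error| ≤ (b-a)/2^n
|error| ≤ (0 - (-3))/2^5 = 3/2^5
|error| ≤ 0.0937500000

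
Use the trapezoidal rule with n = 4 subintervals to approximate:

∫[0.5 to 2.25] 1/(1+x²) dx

f(x) = 1/(1+x²)
a = 0.5, b = 2.25, n = 4
h = (b - a)/n = 0.437500

Trapezoidal rule: (h/2)[f(x₀) + 2f(x₁) + 2f(x₂) + ... + f(xₙ)]

x_0 = 0.5000, f(x_0) = 0.800000, coefficient = 1
x_1 = 0.9375, f(x_1) = 0.532225, coefficient = 2
x_2 = 1.3750, f(x_2) = 0.345946, coefficient = 2
x_3 = 1.8125, f(x_3) = 0.233364, coefficient = 2
x_4 = 2.2500, f(x_4) = 0.164948, coefficient = 1

I ≈ (0.437500/2) × 3.188017 = 0.697379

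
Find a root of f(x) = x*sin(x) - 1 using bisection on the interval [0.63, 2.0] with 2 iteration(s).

f(x) = x*sin(x) - 1
Initial interval: [0.63, 2.0]

Iteration 1:
  c_1 = (0.630000 + 2.000000)/2 = 1.315000
  f(c_1) = f(1.315000) = 0.272213
  f(a) × f(c) < 0, new interval: [0.630000, 1.315000]
Iteration 2:
  c_2 = (0.630000 + 1.315000)/2 = 0.972500
  f(c_2) = f(0.972500) = -0.196427
  f(a) × f(c) ≥ 0, new interval: [0.972500, 1.315000]

After 2 iteration(s), the approximation is c_2 = 0.972500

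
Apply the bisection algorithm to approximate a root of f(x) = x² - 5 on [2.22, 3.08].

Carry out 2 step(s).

f(x) = x² - 5
Initial interval: [2.22, 3.08]

Iteration 1:
  c_1 = (2.220000 + 3.080000)/2 = 2.650000
  f(c_1) = f(2.650000) = 2.022500
  f(a) × f(c) < 0, new interval: [2.220000, 2.650000]
Iteration 2:
  c_2 = (2.220000 + 2.650000)/2 = 2.435000
  f(c_2) = f(2.435000) = 0.929225
  f(a) × f(c) < 0, new interval: [2.220000, 2.435000]

After 2 iteration(s), the approximation is c_2 = 2.435000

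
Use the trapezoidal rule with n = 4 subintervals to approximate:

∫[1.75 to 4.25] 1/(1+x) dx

f(x) = 1/(1+x)
a = 1.75, b = 4.25, n = 4
h = (b - a)/n = 0.625000

Trapezoidal rule: (h/2)[f(x₀) + 2f(x₁) + 2f(x₂) + ... + f(xₙ)]

x_0 = 1.7500, f(x_0) = 0.363636, coefficient = 1
x_1 = 2.3750, f(x_1) = 0.296296, coefficient = 2
x_2 = 3.0000, f(x_2) = 0.250000, coefficient = 2
x_3 = 3.6250, f(x_3) = 0.216216, coefficient = 2
x_4 = 4.2500, f(x_4) = 0.190476, coefficient = 1

I ≈ (0.625000/2) × 2.079138 = 0.649730
Exact value: 0.646627
Error: 0.003103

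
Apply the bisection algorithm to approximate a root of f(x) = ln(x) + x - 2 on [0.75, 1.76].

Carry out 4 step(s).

f(x) = ln(x) + x - 2
Initial interval: [0.75, 1.76]

Iteration 1:
  c_1 = (0.750000 + 1.760000)/2 = 1.255000
  f(c_1) = f(1.255000) = -0.517864
  f(a) × f(c) ≥ 0, new interval: [1.255000, 1.760000]
Iteration 2:
  c_2 = (1.255000 + 1.760000)/2 = 1.507500
  f(c_2) = f(1.507500) = -0.082047
  f(a) × f(c) ≥ 0, new interval: [1.507500, 1.760000]
Iteration 3:
  c_3 = (1.507500 + 1.760000)/2 = 1.633750
  f(c_3) = f(1.633750) = 0.124628
  f(a) × f(c) < 0, new interval: [1.507500, 1.633750]
Iteration 4:
  c_4 = (1.507500 + 1.633750)/2 = 1.570625
  f(c_4) = f(1.570625) = 0.022099
  f(a) × f(c) < 0, new interval: [1.507500, 1.570625]

After 4 iteration(s), the approximation is c_4 = 1.570625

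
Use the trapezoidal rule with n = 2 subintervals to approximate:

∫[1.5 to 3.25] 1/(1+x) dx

f(x) = 1/(1+x)
a = 1.5, b = 3.25, n = 2
h = (b - a)/n = 0.875000

Trapezoidal rule: (h/2)[f(x₀) + 2f(x₁) + 2f(x₂) + ... + f(xₙ)]

x_0 = 1.5000, f(x_0) = 0.400000, coefficient = 1
x_1 = 2.3750, f(x_1) = 0.296296, coefficient = 2
x_2 = 3.2500, f(x_2) = 0.235294, coefficient = 1

I ≈ (0.875000/2) × 1.227887 = 0.537200
Exact value: 0.530628
Error: 0.006572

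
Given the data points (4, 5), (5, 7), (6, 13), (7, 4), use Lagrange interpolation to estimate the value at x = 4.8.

Lagrange interpolation formula:
P(x) = Σ yᵢ × Lᵢ(x)
where Lᵢ(x) = Π_{j≠i} (x - xⱼ)/(xᵢ - xⱼ)

L_0(4.8) = (4.8 - 5)/(4 - 5) × (4.8 - 6)/(4 - 6) × (4.8 - 7)/(4 - 7) = 0.088000
L_1(4.8) = (4.8 - 4)/(5 - 4) × (4.8 - 6)/(5 - 6) × (4.8 - 7)/(5 - 7) = 1.056000
L_2(4.8) = (4.8 - 4)/(6 - 4) × (4.8 - 5)/(6 - 5) × (4.8 - 7)/(6 - 7) = -0.176000
L_3(4.8) = (4.8 - 4)/(7 - 4) × (4.8 - 5)/(7 - 5) × (4.8 - 6)/(7 - 6) = 0.032000

P(4.8) = 5×L_0(4.8) + 7×L_1(4.8) + 13×L_2(4.8) + 4×L_3(4.8)
P(4.8) = 5.672000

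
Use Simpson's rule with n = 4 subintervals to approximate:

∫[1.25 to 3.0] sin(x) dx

f(x) = sin(x)
a = 1.25, b = 3.0, n = 4
h = (b - a)/n = 0.437500

Simpson's rule: (h/3)[f(x₀) + 4f(x₁) + 2f(x₂) + ... + f(xₙ)]

x_0 = 1.2500, f(x_0) = 0.948985, coefficient = 1
x_1 = 1.6875, f(x_1) = 0.993198, coefficient = 4
x_2 = 2.1250, f(x_2) = 0.850320, coefficient = 2
x_3 = 2.5625, f(x_3) = 0.547265, coefficient = 4
x_4 = 3.0000, f(x_4) = 0.141120, coefficient = 1

I ≈ (0.437500/3) × 8.952595 = 1.305587
Exact value: 1.305315
Error: 0.000272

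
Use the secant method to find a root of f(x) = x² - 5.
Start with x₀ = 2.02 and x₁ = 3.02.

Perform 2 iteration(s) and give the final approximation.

f(x) = x² - 5
x₀ = 2.02, x₁ = 3.02

Secant formula: x_{n+1} = x_n - f(x_n)(x_n - x_{n-1})/(f(x_n) - f(x_{n-1}))

Iteration 1:
  f(2.020000) = -0.919600
  f(3.020000) = 4.120400
  x_2 = 3.020000 - 4.120400×(3.020000 - 2.020000)/(4.120400 - (-0.919600))
       = 2.202460
Iteration 2:
  f(3.020000) = 4.120400
  f(2.202460) = -0.149169
  x_3 = 2.202460 - (-0.149169)×(2.202460 - 3.020000)/(-0.149169 - 4.120400)
       = 2.231023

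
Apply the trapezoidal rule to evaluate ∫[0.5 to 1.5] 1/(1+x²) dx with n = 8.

f(x) = 1/(1+x²)
a = 0.5, b = 1.5, n = 8
h = (b - a)/n = 0.125000

Trapezoidal rule: (h/2)[f(x₀) + 2f(x₁) + 2f(x₂) + ... + f(xₙ)]

x_0 = 0.5000, f(x_0) = 0.800000, coefficient = 1
x_1 = 0.6250, f(x_1) = 0.719101, coefficient = 2
x_2 = 0.7500, f(x_2) = 0.640000, coefficient = 2
x_3 = 0.8750, f(x_3) = 0.566372, coefficient = 2
x_4 = 1.0000, f(x_4) = 0.500000, coefficient = 2
x_5 = 1.1250, f(x_5) = 0.441379, coefficient = 2
x_6 = 1.2500, f(x_6) = 0.390244, coefficient = 2
x_7 = 1.3750, f(x_7) = 0.345946, coefficient = 2
x_8 = 1.5000, f(x_8) = 0.307692, coefficient = 1

I ≈ (0.125000/2) × 8.313776 = 0.519611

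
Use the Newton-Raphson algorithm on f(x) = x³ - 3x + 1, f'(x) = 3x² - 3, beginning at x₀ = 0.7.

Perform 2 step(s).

f(x) = x³ - 3x + 1
f'(x) = 3x² - 3
x₀ = 0.7

Newton-Raphson formula: x_{n+1} = x_n - f(x_n)/f'(x_n)

Iteration 1:
  f(0.700000) = -0.757000
  f'(0.700000) = -1.530000
  x_1 = 0.700000 - (-0.757000)/(-1.530000) = 0.205229
Iteration 2:
  f(0.205229) = 0.392958
  f'(0.205229) = -2.873643
  x_2 = 0.205229 - 0.392958/(-2.873643) = 0.341974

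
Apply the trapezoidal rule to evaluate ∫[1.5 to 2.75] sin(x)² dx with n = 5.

f(x) = sin(x)²
a = 1.5, b = 2.75, n = 5
h = (b - a)/n = 0.250000

Trapezoidal rule: (h/2)[f(x₀) + 2f(x₁) + 2f(x₂) + ... + f(xₙ)]

x_0 = 1.5000, f(x_0) = 0.994996, coefficient = 1
x_1 = 1.7500, f(x_1) = 0.968228, coefficient = 2
x_2 = 2.0000, f(x_2) = 0.826822, coefficient = 2
x_3 = 2.2500, f(x_3) = 0.605398, coefficient = 2
x_4 = 2.5000, f(x_4) = 0.358169, coefficient = 2
x_5 = 2.7500, f(x_5) = 0.145665, coefficient = 1

I ≈ (0.250000/2) × 6.657895 = 0.832237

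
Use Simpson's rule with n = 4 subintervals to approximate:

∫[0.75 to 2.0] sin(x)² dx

f(x) = sin(x)²
a = 0.75, b = 2.0, n = 4
h = (b - a)/n = 0.312500

Simpson's rule: (h/3)[f(x₀) + 4f(x₁) + 2f(x₂) + ... + f(xₙ)]

x_0 = 0.7500, f(x_0) = 0.464631, coefficient = 1
x_1 = 1.0625, f(x_1) = 0.763133, coefficient = 4
x_2 = 1.3750, f(x_2) = 0.962151, coefficient = 2
x_3 = 1.6875, f(x_3) = 0.986442, coefficient = 4
x_4 = 2.0000, f(x_4) = 0.826822, coefficient = 1

I ≈ (0.312500/3) × 10.214056 = 1.063964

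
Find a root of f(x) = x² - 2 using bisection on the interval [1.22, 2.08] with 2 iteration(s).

f(x) = x² - 2
Initial interval: [1.22, 2.08]

Iteration 1:
  c_1 = (1.220000 + 2.080000)/2 = 1.650000
  f(c_1) = f(1.650000) = 0.722500
  f(a) × f(c) < 0, new interval: [1.220000, 1.650000]
Iteration 2:
  c_2 = (1.220000 + 1.650000)/2 = 1.435000
  f(c_2) = f(1.435000) = 0.059225
  f(a) × f(c) < 0, new interval: [1.220000, 1.435000]

After 2 iteration(s), the approximation is c_2 = 1.435000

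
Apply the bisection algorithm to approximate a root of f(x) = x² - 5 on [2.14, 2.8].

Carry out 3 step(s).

f(x) = x² - 5
Initial interval: [2.14, 2.8]

Iteration 1:
  c_1 = (2.140000 + 2.800000)/2 = 2.470000
  f(c_1) = f(2.470000) = 1.100900
  f(a) × f(c) < 0, new interval: [2.140000, 2.470000]
Iteration 2:
  c_2 = (2.140000 + 2.470000)/2 = 2.305000
  f(c_2) = f(2.305000) = 0.313025
  f(a) × f(c) < 0, new interval: [2.140000, 2.305000]
Iteration 3:
  c_3 = (2.140000 + 2.305000)/2 = 2.222500
  f(c_3) = f(2.222500) = -0.060494
  f(a) × f(c) ≥ 0, new interval: [2.222500, 2.305000]

After 3 iteration(s), the approximation is c_3 = 2.222500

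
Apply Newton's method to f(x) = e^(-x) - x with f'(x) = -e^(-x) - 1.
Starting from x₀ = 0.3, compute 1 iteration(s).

f(x) = e^(-x) - x
f'(x) = -e^(-x) - 1
x₀ = 0.3

Newton-Raphson formula: x_{n+1} = x_n - f(x_n)/f'(x_n)

Iteration 1:
  f(0.300000) = 0.440818
  f'(0.300000) = -1.740818
  x_1 = 0.300000 - 0.440818/(-1.740818) = 0.553225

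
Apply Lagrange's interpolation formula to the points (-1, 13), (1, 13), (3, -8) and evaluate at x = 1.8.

Lagrange interpolation formula:
P(x) = Σ yᵢ × Lᵢ(x)
where Lᵢ(x) = Π_{j≠i} (x - xⱼ)/(xᵢ - xⱼ)

L_0(1.8) = (1.8 - 1)/(-1 - 1) × (1.8 - 3)/(-1 - 3) = -0.120000
L_1(1.8) = (1.8 - (-1))/(1 - (-1)) × (1.8 - 3)/(1 - 3) = 0.840000
L_2(1.8) = (1.8 - (-1))/(3 - (-1)) × (1.8 - 1)/(3 - 1) = 0.280000

P(1.8) = 13×L_0(1.8) + 13×L_1(1.8) + (-8)×L_2(1.8)
P(1.8) = 7.120000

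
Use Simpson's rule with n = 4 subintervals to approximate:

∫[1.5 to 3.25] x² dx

f(x) = x²
a = 1.5, b = 3.25, n = 4
h = (b - a)/n = 0.437500

Simpson's rule: (h/3)[f(x₀) + 4f(x₁) + 2f(x₂) + ... + f(xₙ)]

x_0 = 1.5000, f(x_0) = 2.250000, coefficient = 1
x_1 = 1.9375, f(x_1) = 3.753906, coefficient = 4
x_2 = 2.3750, f(x_2) = 5.640625, coefficient = 2
x_3 = 2.8125, f(x_3) = 7.910156, coefficient = 4
x_4 = 3.2500, f(x_4) = 10.562500, coefficient = 1

I ≈ (0.437500/3) × 70.750000 = 10.317708
Exact value: 10.317708
Error: 0.000000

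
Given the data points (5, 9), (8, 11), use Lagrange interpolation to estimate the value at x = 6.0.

Lagrange interpolation formula:
P(x) = Σ yᵢ × Lᵢ(x)
where Lᵢ(x) = Π_{j≠i} (x - xⱼ)/(xᵢ - xⱼ)

L_0(6.0) = (6.0 - 8)/(5 - 8) = 0.666667
L_1(6.0) = (6.0 - 5)/(8 - 5) = 0.333333

P(6.0) = 9×L_0(6.0) + 11×L_1(6.0)
P(6.0) = 9.666667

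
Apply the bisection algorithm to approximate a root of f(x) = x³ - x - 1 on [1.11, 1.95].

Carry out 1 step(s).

f(x) = x³ - x - 1
Initial interval: [1.11, 1.95]

Iteration 1:
  c_1 = (1.110000 + 1.950000)/2 = 1.530000
  f(c_1) = f(1.530000) = 1.051577
  f(a) × f(c) < 0, new interval: [1.110000, 1.530000]

After 1 iteration(s), the approximation is c_1 = 1.530000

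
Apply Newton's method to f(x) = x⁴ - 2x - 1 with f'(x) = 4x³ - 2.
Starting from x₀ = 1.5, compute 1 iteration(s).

f(x) = x⁴ - 2x - 1
f'(x) = 4x³ - 2
x₀ = 1.5

Newton-Raphson formula: x_{n+1} = x_n - f(x_n)/f'(x_n)

Iteration 1:
  f(1.500000) = 1.062500
  f'(1.500000) = 11.500000
  x_1 = 1.500000 - 1.062500/11.500000 = 1.407609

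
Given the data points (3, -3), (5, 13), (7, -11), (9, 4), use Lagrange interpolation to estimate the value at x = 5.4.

Lagrange interpolation formula:
P(x) = Σ yᵢ × Lᵢ(x)
where Lᵢ(x) = Π_{j≠i} (x - xⱼ)/(xᵢ - xⱼ)

L_0(5.4) = (5.4 - 5)/(3 - 5) × (5.4 - 7)/(3 - 7) × (5.4 - 9)/(3 - 9) = -0.048000
L_1(5.4) = (5.4 - 3)/(5 - 3) × (5.4 - 7)/(5 - 7) × (5.4 - 9)/(5 - 9) = 0.864000
L_2(5.4) = (5.4 - 3)/(7 - 3) × (5.4 - 5)/(7 - 5) × (5.4 - 9)/(7 - 9) = 0.216000
L_3(5.4) = (5.4 - 3)/(9 - 3) × (5.4 - 5)/(9 - 5) × (5.4 - 7)/(9 - 7) = -0.032000

P(5.4) = (-3)×L_0(5.4) + 13×L_1(5.4) + (-11)×L_2(5.4) + 4×L_3(5.4)
P(5.4) = 8.872000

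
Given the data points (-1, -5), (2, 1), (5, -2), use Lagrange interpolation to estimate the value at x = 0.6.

Lagrange interpolation formula:
P(x) = Σ yᵢ × Lᵢ(x)
where Lᵢ(x) = Π_{j≠i} (x - xⱼ)/(xᵢ - xⱼ)

L_0(0.6) = (0.6 - 2)/(-1 - 2) × (0.6 - 5)/(-1 - 5) = 0.342222
L_1(0.6) = (0.6 - (-1))/(2 - (-1)) × (0.6 - 5)/(2 - 5) = 0.782222
L_2(0.6) = (0.6 - (-1))/(5 - (-1)) × (0.6 - 2)/(5 - 2) = -0.124444

P(0.6) = (-5)×L_0(0.6) + 1×L_1(0.6) + (-2)×L_2(0.6)
P(0.6) = -0.680000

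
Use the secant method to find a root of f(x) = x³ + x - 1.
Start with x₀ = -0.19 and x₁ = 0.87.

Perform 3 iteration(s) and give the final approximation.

f(x) = x³ + x - 1
x₀ = -0.19, x₁ = 0.87

Secant formula: x_{n+1} = x_n - f(x_n)(x_n - x_{n-1})/(f(x_n) - f(x_{n-1}))

Iteration 1:
  f(-0.190000) = -1.196859
  f(0.870000) = 0.528503
  x_2 = 0.870000 - 0.528503×(0.870000 - (-0.190000))/(0.528503 - (-1.196859))
       = 0.545307
Iteration 2:
  f(0.870000) = 0.528503
  f(0.545307) = -0.292541
  x_3 = 0.545307 - (-0.292541)×(0.545307 - 0.870000)/(-0.292541 - 0.528503)
       = 0.660996
Iteration 3:
  f(0.545307) = -0.292541
  f(0.660996) = -0.050204
  x_4 = 0.660996 - (-0.050204)×(0.660996 - 0.545307)/(-0.050204 - (-0.292541))
       = 0.684963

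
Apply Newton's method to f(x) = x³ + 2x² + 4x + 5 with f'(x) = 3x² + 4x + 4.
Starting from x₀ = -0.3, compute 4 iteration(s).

f(x) = x³ + 2x² + 4x + 5
f'(x) = 3x² + 4x + 4
x₀ = -0.3

Newton-Raphson formula: x_{n+1} = x_n - f(x_n)/f'(x_n)

Iteration 1:
  f(-0.300000) = 3.953000
  f'(-0.300000) = 3.070000
  x_1 = -0.300000 - 3.953000/3.070000 = -1.587622
Iteration 2:
  f(-1.587622) = -0.311072
  f'(-1.587622) = 5.211144
  x_2 = -1.587622 - (-0.311072)/5.211144 = -1.527929
Iteration 3:
  f(-1.527929) = -0.009632
  f'(-1.527929) = 4.891983
  x_3 = -1.527929 - (-0.009632)/4.891983 = -1.525960
Iteration 4:
  f(-1.525960) = -0.000010
  f'(-1.525960) = 4.881819
  x_4 = -1.525960 - (-0.000010)/4.881819 = -1.525957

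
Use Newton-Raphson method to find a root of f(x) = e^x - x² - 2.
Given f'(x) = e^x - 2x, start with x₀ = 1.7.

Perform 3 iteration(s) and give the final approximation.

f(x) = e^x - x² - 2
f'(x) = e^x - 2x
x₀ = 1.7

Newton-Raphson formula: x_{n+1} = x_n - f(x_n)/f'(x_n)

Iteration 1:
  f(1.700000) = 0.583947
  f'(1.700000) = 2.073947
  x_1 = 1.700000 - 0.583947/2.073947 = 1.418437
Iteration 2:
  f(1.418437) = 0.118695
  f'(1.418437) = 1.293785
  x_2 = 1.418437 - 0.118695/1.293785 = 1.326694
Iteration 3:
  f(1.326694) = 0.008447
  f'(1.326694) = 1.115176
  x_3 = 1.326694 - 0.008447/1.115176 = 1.319119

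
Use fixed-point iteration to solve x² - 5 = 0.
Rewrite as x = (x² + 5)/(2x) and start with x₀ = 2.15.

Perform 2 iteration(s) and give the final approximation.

Equation: x² - 5 = 0
Fixed-point form: x = (x² + 5)/(2x)
x₀ = 2.15

x_1 = g(2.150000) = 2.237791
x_2 = g(2.237791) = 2.236069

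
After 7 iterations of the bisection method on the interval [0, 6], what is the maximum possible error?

Bisection error bound: |error| ≤ (b-a)/2^n
|error| ≤ (6 - 0)/2^7 = 6/2^7
|error| ≤ 0.0468750000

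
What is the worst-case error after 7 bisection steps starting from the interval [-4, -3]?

Bisection error bound: |error| ≤ (b-a)/2^n
|error| ≤ (-3 - (-4))/2^7 = 1/2^7
|error| ≤ 0.0078125000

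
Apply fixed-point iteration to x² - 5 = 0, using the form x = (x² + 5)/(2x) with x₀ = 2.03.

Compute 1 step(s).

Equation: x² - 5 = 0
Fixed-point form: x = (x² + 5)/(2x)
x₀ = 2.03

x_1 = g(2.030000) = 2.246527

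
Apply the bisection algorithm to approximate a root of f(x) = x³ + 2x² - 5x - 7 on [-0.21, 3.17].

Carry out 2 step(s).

f(x) = x³ + 2x² - 5x - 7
Initial interval: [-0.21, 3.17]

Iteration 1:
  c_1 = (-0.210000 + 3.170000)/2 = 1.480000
  f(c_1) = f(1.480000) = -6.777408
  f(a) × f(c) ≥ 0, new interval: [1.480000, 3.170000]
Iteration 2:
  c_2 = (1.480000 + 3.170000)/2 = 2.325000
  f(c_2) = f(2.325000) = 4.754328
  f(a) × f(c) < 0, new interval: [1.480000, 2.325000]

After 2 iteration(s), the approximation is c_2 = 2.325000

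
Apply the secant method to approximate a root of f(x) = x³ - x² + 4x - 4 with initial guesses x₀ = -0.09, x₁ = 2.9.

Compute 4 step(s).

f(x) = x³ - x² + 4x - 4
x₀ = -0.09, x₁ = 2.9

Secant formula: x_{n+1} = x_n - f(x_n)(x_n - x_{n-1})/(f(x_n) - f(x_{n-1}))

Iteration 1:
  f(-0.090000) = -4.368829
  f(2.900000) = 23.579000
  x_2 = 2.900000 - 23.579000×(2.900000 - (-0.090000))/(23.579000 - (-4.368829))
       = 0.377399
Iteration 2:
  f(2.900000) = 23.579000
  f(0.377399) = -2.579080
  x_3 = 0.377399 - (-2.579080)×(0.377399 - 2.900000)/(-2.579080 - 23.579000)
       = 0.626117
Iteration 3:
  f(0.377399) = -2.579080
  f(0.626117) = -1.642101
  x_4 = 0.626117 - (-1.642101)×(0.626117 - 0.377399)/(-1.642101 - (-2.579080))
       = 1.062008
Iteration 4:
  f(0.626117) = -1.642101
  f(1.062008) = 0.317968
  x_5 = 1.062008 - 0.317968×(1.062008 - 0.626117)/(0.317968 - (-1.642101))
       = 0.991297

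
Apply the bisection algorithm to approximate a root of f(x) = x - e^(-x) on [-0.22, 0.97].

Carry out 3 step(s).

f(x) = x - e^(-x)
Initial interval: [-0.22, 0.97]

Iteration 1:
  c_1 = (-0.220000 + 0.970000)/2 = 0.375000
  f(c_1) = f(0.375000) = -0.312289
  f(a) × f(c) ≥ 0, new interval: [0.375000, 0.970000]
Iteration 2:
  c_2 = (0.375000 + 0.970000)/2 = 0.672500
  f(c_2) = f(0.672500) = 0.162069
  f(a) × f(c) < 0, new interval: [0.375000, 0.672500]
Iteration 3:
  c_3 = (0.375000 + 0.672500)/2 = 0.523750
  f(c_3) = f(0.523750) = -0.068545
  f(a) × f(c) ≥ 0, new interval: [0.523750, 0.672500]

After 3 iteration(s), the approximation is c_3 = 0.523750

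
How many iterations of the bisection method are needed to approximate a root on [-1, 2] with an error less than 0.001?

We need (b-a)/2^n ≤ 0.001
(2 - (-1))/2^n ≤ 0.001
3/2^n ≤ 0.001
2^n ≥ 3000
n ≥ log₂(3000) = 11.55
n ≥ 12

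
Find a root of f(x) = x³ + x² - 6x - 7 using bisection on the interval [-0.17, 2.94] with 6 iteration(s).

f(x) = x³ + x² - 6x - 7
Initial interval: [-0.17, 2.94]

Iteration 1:
  c_1 = (-0.170000 + 2.940000)/2 = 1.385000
  f(c_1) = f(1.385000) = -10.735033
  f(a) × f(c) ≥ 0, new interval: [1.385000, 2.940000]
Iteration 2:
  c_2 = (1.385000 + 2.940000)/2 = 2.162500
  f(c_2) = f(2.162500) = -5.185865
  f(a) × f(c) ≥ 0, new interval: [2.162500, 2.940000]
Iteration 3:
  c_3 = (2.162500 + 2.940000)/2 = 2.551250
  f(c_3) = f(2.551250) = 0.807148
  f(a) × f(c) < 0, new interval: [2.162500, 2.551250]
Iteration 4:
  c_4 = (2.162500 + 2.551250)/2 = 2.356875
  f(c_4) = f(2.356875) = -2.494280
  f(a) × f(c) ≥ 0, new interval: [2.356875, 2.551250]
Iteration 5:
  c_5 = (2.356875 + 2.551250)/2 = 2.454063
  f(c_5) = f(2.454063) = -0.922550
  f(a) × f(c) ≥ 0, new interval: [2.454063, 2.551250]
Iteration 6:
  c_6 = (2.454063 + 2.551250)/2 = 2.502656
  f(c_6) = f(2.502656) = -0.077792
  f(a) × f(c) ≥ 0, new interval: [2.502656, 2.551250]

After 6 iteration(s), the approximation is c_6 = 2.502656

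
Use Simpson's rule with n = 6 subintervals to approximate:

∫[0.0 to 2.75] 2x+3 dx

f(x) = 2x+3
a = 0.0, b = 2.75, n = 6
h = (b - a)/n = 0.458333

Simpson's rule: (h/3)[f(x₀) + 4f(x₁) + 2f(x₂) + ... + f(xₙ)]

x_0 = 0.0000, f(x_0) = 3.000000, coefficient = 1
x_1 = 0.4583, f(x_1) = 3.916667, coefficient = 4
x_2 = 0.9167, f(x_2) = 4.833333, coefficient = 2
x_3 = 1.3750, f(x_3) = 5.750000, coefficient = 4
x_4 = 1.8333, f(x_4) = 6.666667, coefficient = 2
x_5 = 2.2917, f(x_5) = 7.583333, coefficient = 4
x_6 = 2.7500, f(x_6) = 8.500000, coefficient = 1

I ≈ (0.458333/3) × 103.500000 = 15.812500
Exact value: 15.812500
Error: 0.000000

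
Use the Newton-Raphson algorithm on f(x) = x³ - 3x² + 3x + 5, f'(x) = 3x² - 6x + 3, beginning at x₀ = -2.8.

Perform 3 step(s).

f(x) = x³ - 3x² + 3x + 5
f'(x) = 3x² - 6x + 3
x₀ = -2.8

Newton-Raphson formula: x_{n+1} = x_n - f(x_n)/f'(x_n)

Iteration 1:
  f(-2.800000) = -48.872000
  f'(-2.800000) = 43.320000
  x_1 = -2.800000 - (-48.872000)/43.320000 = -1.671837
Iteration 2:
  f(-1.671837) = -13.073488
  f'(-1.671837) = 21.416147
  x_2 = -1.671837 - (-13.073488)/21.416147 = -1.061387
Iteration 3:
  f(-1.061387) = -2.759491
  f'(-1.061387) = 12.747954
  x_3 = -1.061387 - (-2.759491)/12.747954 = -0.844922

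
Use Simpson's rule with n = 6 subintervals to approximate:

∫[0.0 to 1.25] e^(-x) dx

f(x) = e^(-x)
a = 0.0, b = 1.25, n = 6
h = (b - a)/n = 0.208333

Simpson's rule: (h/3)[f(x₀) + 4f(x₁) + 2f(x₂) + ... + f(xₙ)]

x_0 = 0.0000, f(x_0) = 1.000000, coefficient = 1
x_1 = 0.2083, f(x_1) = 0.811936, coefficient = 4
x_2 = 0.4167, f(x_2) = 0.659241, coefficient = 2
x_3 = 0.6250, f(x_3) = 0.535261, coefficient = 4
x_4 = 0.8333, f(x_4) = 0.434598, coefficient = 2
x_5 = 1.0417, f(x_5) = 0.352866, coefficient = 4
x_6 = 1.2500, f(x_6) = 0.286505, coefficient = 1

I ≈ (0.208333/3) × 10.274438 = 0.713503
Exact value: 0.713495
Error: 0.000007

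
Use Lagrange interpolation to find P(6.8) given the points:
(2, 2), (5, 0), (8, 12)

Lagrange interpolation formula:
P(x) = Σ yᵢ × Lᵢ(x)
where Lᵢ(x) = Π_{j≠i} (x - xⱼ)/(xᵢ - xⱼ)

L_0(6.8) = (6.8 - 5)/(2 - 5) × (6.8 - 8)/(2 - 8) = -0.120000
L_1(6.8) = (6.8 - 2)/(5 - 2) × (6.8 - 8)/(5 - 8) = 0.640000
L_2(6.8) = (6.8 - 2)/(8 - 2) × (6.8 - 5)/(8 - 5) = 0.480000

P(6.8) = 2×L_0(6.8) + 0×L_1(6.8) + 12×L_2(6.8)
P(6.8) = 5.520000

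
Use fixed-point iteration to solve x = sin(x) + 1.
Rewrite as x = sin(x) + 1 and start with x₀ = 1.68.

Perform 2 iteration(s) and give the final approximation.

Equation: x = sin(x) + 1
Fixed-point form: x = sin(x) + 1
x₀ = 1.68

x_1 = g(1.680000) = 1.994043
x_2 = g(1.994043) = 1.911760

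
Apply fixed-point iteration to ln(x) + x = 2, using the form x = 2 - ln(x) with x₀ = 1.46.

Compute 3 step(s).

Equation: ln(x) + x = 2
Fixed-point form: x = 2 - ln(x)
x₀ = 1.46

x_1 = g(1.460000) = 1.621564
x_2 = g(1.621564) = 1.516609
x_3 = g(1.516609) = 1.583523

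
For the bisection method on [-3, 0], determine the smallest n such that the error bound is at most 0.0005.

We need (b-a)/2^n ≤ 0.0005
(0 - (-3))/2^n ≤ 0.0005
3/2^n ≤ 0.0005
2^n ≥ 6000
n ≥ log₂(6000) = 12.55
n ≥ 13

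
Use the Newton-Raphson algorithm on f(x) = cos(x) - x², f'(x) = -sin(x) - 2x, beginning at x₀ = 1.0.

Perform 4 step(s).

f(x) = cos(x) - x²
f'(x) = -sin(x) - 2x
x₀ = 1.0

Newton-Raphson formula: x_{n+1} = x_n - f(x_n)/f'(x_n)

Iteration 1:
  f(1.000000) = -0.459698
  f'(1.000000) = -2.841471
  x_1 = 1.000000 - (-0.459698)/(-2.841471) = 0.838218
Iteration 2:
  f(0.838218) = -0.033822
  f'(0.838218) = -2.419890
  x_2 = 0.838218 - (-0.033822)/(-2.419890) = 0.824242
Iteration 3:
  f(0.824242) = -0.000261
  f'(0.824242) = -2.382517
  x_3 = 0.824242 - (-0.000261)/(-2.382517) = 0.824132
Iteration 4:
  f(0.824132) = 0.000000
  f'(0.824132) = -2.382223
  x_4 = 0.824132 - 0.000000/(-2.382223) = 0.824132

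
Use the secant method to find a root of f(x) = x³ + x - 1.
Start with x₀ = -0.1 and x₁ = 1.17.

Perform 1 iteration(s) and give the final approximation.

f(x) = x³ + x - 1
x₀ = -0.1, x₁ = 1.17

Secant formula: x_{n+1} = x_n - f(x_n)(x_n - x_{n-1})/(f(x_n) - f(x_{n-1}))

Iteration 1:
  f(-0.100000) = -1.101000
  f(1.170000) = 1.771613
  x_2 = 1.170000 - 1.771613×(1.170000 - (-0.100000))/(1.771613 - (-1.101000))
       = 0.386759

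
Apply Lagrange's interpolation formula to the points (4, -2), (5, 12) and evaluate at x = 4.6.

Lagrange interpolation formula:
P(x) = Σ yᵢ × Lᵢ(x)
where Lᵢ(x) = Π_{j≠i} (x - xⱼ)/(xᵢ - xⱼ)

L_0(4.6) = (4.6 - 5)/(4 - 5) = 0.400000
L_1(4.6) = (4.6 - 4)/(5 - 4) = 0.600000

P(4.6) = (-2)×L_0(4.6) + 12×L_1(4.6)
P(4.6) = 6.400000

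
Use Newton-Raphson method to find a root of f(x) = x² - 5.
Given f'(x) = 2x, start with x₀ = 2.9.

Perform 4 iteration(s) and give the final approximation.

f(x) = x² - 5
f'(x) = 2x
x₀ = 2.9

Newton-Raphson formula: x_{n+1} = x_n - f(x_n)/f'(x_n)

Iteration 1:
  f(2.900000) = 3.410000
  f'(2.900000) = 5.800000
  x_1 = 2.900000 - 3.410000/5.800000 = 2.312069
Iteration 2:
  f(2.312069) = 0.345663
  f'(2.312069) = 4.624138
  x_2 = 2.312069 - 0.345663/4.624138 = 2.237317
Iteration 3:
  f(2.237317) = 0.005588
  f'(2.237317) = 4.474634
  x_3 = 2.237317 - 0.005588/4.474634 = 2.236068
Iteration 4:
  f(2.236068) = 0.000002
  f'(2.236068) = 4.472137
  x_4 = 2.236068 - 0.000002/4.472137 = 2.236068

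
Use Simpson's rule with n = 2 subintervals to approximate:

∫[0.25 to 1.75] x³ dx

f(x) = x³
a = 0.25, b = 1.75, n = 2
h = (b - a)/n = 0.750000

Simpson's rule: (h/3)[f(x₀) + 4f(x₁) + 2f(x₂) + ... + f(xₙ)]

x_0 = 0.2500, f(x_0) = 0.015625, coefficient = 1
x_1 = 1.0000, f(x_1) = 1.000000, coefficient = 4
x_2 = 1.7500, f(x_2) = 5.359375, coefficient = 1

I ≈ (0.750000/3) × 9.375000 = 2.343750
Exact value: 2.343750
Error: 0.000000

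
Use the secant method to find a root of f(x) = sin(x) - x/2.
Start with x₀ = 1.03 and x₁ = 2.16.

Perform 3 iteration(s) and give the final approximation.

f(x) = sin(x) - x/2
x₀ = 1.03, x₁ = 2.16

Secant formula: x_{n+1} = x_n - f(x_n)(x_n - x_{n-1})/(f(x_n) - f(x_{n-1}))

Iteration 1:
  f(1.030000) = 0.342299
  f(2.160000) = -0.248617
  x_2 = 2.160000 - (-0.248617)×(2.160000 - 1.030000)/(-0.248617 - 0.342299)
       = 1.684574
Iteration 2:
  f(2.160000) = -0.248617
  f(1.684574) = 0.151247
  x_3 = 1.684574 - 0.151247×(1.684574 - 2.160000)/(0.151247 - (-0.248617))
       = 1.864402
Iteration 3:
  f(1.684574) = 0.151247
  f(1.864402) = 0.025005
  x_4 = 1.864402 - 0.025005×(1.864402 - 1.684574)/(0.025005 - 0.151247)
       = 1.900022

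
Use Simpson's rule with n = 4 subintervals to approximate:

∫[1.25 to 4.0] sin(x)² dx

f(x) = sin(x)²
a = 1.25, b = 4.0, n = 4
h = (b - a)/n = 0.687500

Simpson's rule: (h/3)[f(x₀) + 4f(x₁) + 2f(x₂) + ... + f(xₙ)]

x_0 = 1.2500, f(x_0) = 0.900572, coefficient = 1
x_1 = 1.9375, f(x_1) = 0.871449, coefficient = 4
x_2 = 2.6250, f(x_2) = 0.243957, coefficient = 2
x_3 = 3.3125, f(x_3) = 0.028926, coefficient = 4
x_4 = 4.0000, f(x_4) = 0.572750, coefficient = 1

I ≈ (0.687500/3) × 5.562736 = 1.274794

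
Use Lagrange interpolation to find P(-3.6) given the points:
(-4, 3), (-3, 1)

Lagrange interpolation formula:
P(x) = Σ yᵢ × Lᵢ(x)
where Lᵢ(x) = Π_{j≠i} (x - xⱼ)/(xᵢ - xⱼ)

L_0(-3.6) = (-3.6 - (-3))/(-4 - (-3)) = 0.600000
L_1(-3.6) = (-3.6 - (-4))/(-3 - (-4)) = 0.400000

P(-3.6) = 3×L_0(-3.6) + 1×L_1(-3.6)
P(-3.6) = 2.200000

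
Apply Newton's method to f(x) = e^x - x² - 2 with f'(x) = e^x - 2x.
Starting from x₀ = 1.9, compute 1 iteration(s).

f(x) = e^x - x² - 2
f'(x) = e^x - 2x
x₀ = 1.9

Newton-Raphson formula: x_{n+1} = x_n - f(x_n)/f'(x_n)

Iteration 1:
  f(1.900000) = 1.075894
  f'(1.900000) = 2.885894
  x_1 = 1.900000 - 1.075894/2.885894 = 1.527189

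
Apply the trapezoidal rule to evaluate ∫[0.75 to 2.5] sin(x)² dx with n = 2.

f(x) = sin(x)²
a = 0.75, b = 2.5, n = 2
h = (b - a)/n = 0.875000

Trapezoidal rule: (h/2)[f(x₀) + 2f(x₁) + 2f(x₂) + ... + f(xₙ)]

x_0 = 0.7500, f(x_0) = 0.464631, coefficient = 1
x_1 = 1.6250, f(x_1) = 0.997065, coefficient = 2
x_2 = 2.5000, f(x_2) = 0.358169, coefficient = 1

I ≈ (0.875000/2) × 2.816930 = 1.232407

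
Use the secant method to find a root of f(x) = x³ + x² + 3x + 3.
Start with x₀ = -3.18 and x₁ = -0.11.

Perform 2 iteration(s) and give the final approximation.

f(x) = x³ + x² + 3x + 3
x₀ = -3.18, x₁ = -0.11

Secant formula: x_{n+1} = x_n - f(x_n)(x_n - x_{n-1})/(f(x_n) - f(x_{n-1}))

Iteration 1:
  f(-3.180000) = -28.585032
  f(-0.110000) = 2.680769
  x_2 = -0.110000 - 2.680769×(-0.110000 - (-3.180000))/(2.680769 - (-28.585032))
       = -0.373226
Iteration 2:
  f(-0.110000) = 2.680769
  f(-0.373226) = 1.967631
  x_3 = -0.373226 - 1.967631×(-0.373226 - (-0.110000))/(1.967631 - 2.680769)
       = -1.099496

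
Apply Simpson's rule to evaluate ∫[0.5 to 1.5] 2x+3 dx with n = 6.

f(x) = 2x+3
a = 0.5, b = 1.5, n = 6
h = (b - a)/n = 0.166667

Simpson's rule: (h/3)[f(x₀) + 4f(x₁) + 2f(x₂) + ... + f(xₙ)]

x_0 = 0.5000, f(x_0) = 4.000000, coefficient = 1
x_1 = 0.6667, f(x_1) = 4.333333, coefficient = 4
x_2 = 0.8333, f(x_2) = 4.666667, coefficient = 2
x_3 = 1.0000, f(x_3) = 5.000000, coefficient = 4
x_4 = 1.1667, f(x_4) = 5.333333, coefficient = 2
x_5 = 1.3333, f(x_5) = 5.666667, coefficient = 4
x_6 = 1.5000, f(x_6) = 6.000000, coefficient = 1

I ≈ (0.166667/3) × 90.000000 = 5.000000
Exact value: 5.000000
Error: 0.000000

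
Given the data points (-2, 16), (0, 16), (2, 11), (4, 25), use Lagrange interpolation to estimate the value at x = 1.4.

Lagrange interpolation formula:
P(x) = Σ yᵢ × Lᵢ(x)
where Lᵢ(x) = Π_{j≠i} (x - xⱼ)/(xᵢ - xⱼ)

L_0(1.4) = (1.4 - 0)/(-2 - 0) × (1.4 - 2)/(-2 - 2) × (1.4 - 4)/(-2 - 4) = -0.045500
L_1(1.4) = (1.4 - (-2))/(0 - (-2)) × (1.4 - 2)/(0 - 2) × (1.4 - 4)/(0 - 4) = 0.331500
L_2(1.4) = (1.4 - (-2))/(2 - (-2)) × (1.4 - 0)/(2 - 0) × (1.4 - 4)/(2 - 4) = 0.773500
L_3(1.4) = (1.4 - (-2))/(4 - (-2)) × (1.4 - 0)/(4 - 0) × (1.4 - 2)/(4 - 2) = -0.059500

P(1.4) = 16×L_0(1.4) + 16×L_1(1.4) + 11×L_2(1.4) + 25×L_3(1.4)
P(1.4) = 11.597000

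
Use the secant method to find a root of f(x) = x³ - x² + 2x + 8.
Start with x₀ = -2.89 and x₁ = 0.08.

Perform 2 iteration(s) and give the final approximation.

f(x) = x³ - x² + 2x + 8
x₀ = -2.89, x₁ = 0.08

Secant formula: x_{n+1} = x_n - f(x_n)(x_n - x_{n-1})/(f(x_n) - f(x_{n-1}))

Iteration 1:
  f(-2.890000) = -30.269669
  f(0.080000) = 8.154112
  x_2 = 0.080000 - 8.154112×(0.080000 - (-2.890000))/(8.154112 - (-30.269669))
       = -0.550279
Iteration 2:
  f(0.080000) = 8.154112
  f(-0.550279) = 6.430006
  x_3 = -0.550279 - 6.430006×(-0.550279 - 0.080000)/(6.430006 - 8.154112)
       = -2.900888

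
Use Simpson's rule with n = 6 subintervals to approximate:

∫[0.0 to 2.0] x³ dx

f(x) = x³
a = 0.0, b = 2.0, n = 6
h = (b - a)/n = 0.333333

Simpson's rule: (h/3)[f(x₀) + 4f(x₁) + 2f(x₂) + ... + f(xₙ)]

x_0 = 0.0000, f(x_0) = 0.000000, coefficient = 1
x_1 = 0.3333, f(x_1) = 0.037037, coefficient = 4
x_2 = 0.6667, f(x_2) = 0.296296, coefficient = 2
x_3 = 1.0000, f(x_3) = 1.000000, coefficient = 4
x_4 = 1.3333, f(x_4) = 2.370370, coefficient = 2
x_5 = 1.6667, f(x_5) = 4.629630, coefficient = 4
x_6 = 2.0000, f(x_6) = 8.000000, coefficient = 1

I ≈ (0.333333/3) × 36.000000 = 4.000000
Exact value: 4.000000
Error: 0.000000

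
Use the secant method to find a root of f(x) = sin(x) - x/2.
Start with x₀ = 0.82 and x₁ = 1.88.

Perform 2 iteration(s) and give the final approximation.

f(x) = sin(x) - x/2
x₀ = 0.82, x₁ = 1.88

Secant formula: x_{n+1} = x_n - f(x_n)(x_n - x_{n-1})/(f(x_n) - f(x_{n-1}))

Iteration 1:
  f(0.820000) = 0.321146
  f(1.880000) = 0.012576
  x_2 = 1.880000 - 0.012576×(1.880000 - 0.820000)/(0.012576 - 0.321146)
       = 1.923202
Iteration 2:
  f(1.880000) = 0.012576
  f(1.923202) = -0.023056
  x_3 = 1.923202 - (-0.023056)×(1.923202 - 1.880000)/(-0.023056 - 0.012576)
       = 1.895248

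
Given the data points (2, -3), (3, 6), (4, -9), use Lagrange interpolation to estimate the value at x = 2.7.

Lagrange interpolation formula:
P(x) = Σ yᵢ × Lᵢ(x)
where Lᵢ(x) = Π_{j≠i} (x - xⱼ)/(xᵢ - xⱼ)

L_0(2.7) = (2.7 - 3)/(2 - 3) × (2.7 - 4)/(2 - 4) = 0.195000
L_1(2.7) = (2.7 - 2)/(3 - 2) × (2.7 - 4)/(3 - 4) = 0.910000
L_2(2.7) = (2.7 - 2)/(4 - 2) × (2.7 - 3)/(4 - 3) = -0.105000

P(2.7) = (-3)×L_0(2.7) + 6×L_1(2.7) + (-9)×L_2(2.7)
P(2.7) = 5.820000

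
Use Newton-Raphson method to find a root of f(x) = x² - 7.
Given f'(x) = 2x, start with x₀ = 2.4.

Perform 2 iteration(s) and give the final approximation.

f(x) = x² - 7
f'(x) = 2x
x₀ = 2.4

Newton-Raphson formula: x_{n+1} = x_n - f(x_n)/f'(x_n)

Iteration 1:
  f(2.400000) = -1.240000
  f'(2.400000) = 4.800000
  x_1 = 2.400000 - (-1.240000)/4.800000 = 2.658333
Iteration 2:
  f(2.658333) = 0.066736
  f'(2.658333) = 5.316667
  x_2 = 2.658333 - 0.066736/5.316667 = 2.645781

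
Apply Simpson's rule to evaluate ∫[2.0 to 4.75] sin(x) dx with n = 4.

f(x) = sin(x)
a = 2.0, b = 4.75, n = 4
h = (b - a)/n = 0.687500

Simpson's rule: (h/3)[f(x₀) + 4f(x₁) + 2f(x₂) + ... + f(xₙ)]

x_0 = 2.0000, f(x_0) = 0.909297, coefficient = 1
x_1 = 2.6875, f(x_1) = 0.438647, coefficient = 4
x_2 = 3.3750, f(x_2) = -0.231294, coefficient = 2
x_3 = 4.0625, f(x_3) = -0.796151, coefficient = 4
x_4 = 4.7500, f(x_4) = -0.999293, coefficient = 1

I ≈ (0.687500/3) × -1.982599 = -0.454345
Exact value: -0.453749
Error: 0.000597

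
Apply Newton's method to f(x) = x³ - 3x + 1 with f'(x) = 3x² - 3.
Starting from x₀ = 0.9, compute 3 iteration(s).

f(x) = x³ - 3x + 1
f'(x) = 3x² - 3
x₀ = 0.9

Newton-Raphson formula: x_{n+1} = x_n - f(x_n)/f'(x_n)

Iteration 1:
  f(0.900000) = -0.971000
  f'(0.900000) = -0.570000
  x_1 = 0.900000 - (-0.971000)/(-0.570000) = -0.803509
Iteration 2:
  f(-0.803509) = 2.891760
  f'(-0.803509) = -1.063121
  x_2 = -0.803509 - 2.891760/(-1.063121) = 1.916558
Iteration 3:
  f(1.916558) = 2.290216
  f'(1.916558) = 8.019582
  x_3 = 1.916558 - 2.290216/8.019582 = 1.630980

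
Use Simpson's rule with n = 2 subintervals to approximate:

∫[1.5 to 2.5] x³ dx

f(x) = x³
a = 1.5, b = 2.5, n = 2
h = (b - a)/n = 0.500000

Simpson's rule: (h/3)[f(x₀) + 4f(x₁) + 2f(x₂) + ... + f(xₙ)]

x_0 = 1.5000, f(x_0) = 3.375000, coefficient = 1
x_1 = 2.0000, f(x_1) = 8.000000, coefficient = 4
x_2 = 2.5000, f(x_2) = 15.625000, coefficient = 1

I ≈ (0.500000/3) × 51.000000 = 8.500000
Exact value: 8.500000
Error: 0.000000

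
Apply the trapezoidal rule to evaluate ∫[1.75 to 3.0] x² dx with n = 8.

f(x) = x²
a = 1.75, b = 3.0, n = 8
h = (b - a)/n = 0.156250

Trapezoidal rule: (h/2)[f(x₀) + 2f(x₁) + 2f(x₂) + ... + f(xₙ)]

x_0 = 1.7500, f(x_0) = 3.062500, coefficient = 1
x_1 = 1.9062, f(x_1) = 3.633789, coefficient = 2
x_2 = 2.0625, f(x_2) = 4.253906, coefficient = 2
x_3 = 2.2188, f(x_3) = 4.922852, coefficient = 2
x_4 = 2.3750, f(x_4) = 5.640625, coefficient = 2
x_5 = 2.5312, f(x_5) = 6.407227, coefficient = 2
x_6 = 2.6875, f(x_6) = 7.222656, coefficient = 2
x_7 = 2.8438, f(x_7) = 8.086914, coefficient = 2
x_8 = 3.0000, f(x_8) = 9.000000, coefficient = 1

I ≈ (0.156250/2) × 92.398438 = 7.218628
Exact value: 7.213542
Error: 0.005086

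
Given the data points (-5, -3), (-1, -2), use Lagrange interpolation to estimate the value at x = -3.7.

Lagrange interpolation formula:
P(x) = Σ yᵢ × Lᵢ(x)
where Lᵢ(x) = Π_{j≠i} (x - xⱼ)/(xᵢ - xⱼ)

L_0(-3.7) = (-3.7 - (-1))/(-5 - (-1)) = 0.675000
L_1(-3.7) = (-3.7 - (-5))/(-1 - (-5)) = 0.325000

P(-3.7) = (-3)×L_0(-3.7) + (-2)×L_1(-3.7)
P(-3.7) = -2.675000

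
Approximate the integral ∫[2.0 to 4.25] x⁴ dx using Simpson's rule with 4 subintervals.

f(x) = x⁴
a = 2.0, b = 4.25, n = 4
h = (b - a)/n = 0.562500

Simpson's rule: (h/3)[f(x₀) + 4f(x₁) + 2f(x₂) + ... + f(xₙ)]

x_0 = 2.0000, f(x_0) = 16.000000, coefficient = 1
x_1 = 2.5625, f(x_1) = 43.117691, coefficient = 4
x_2 = 3.1250, f(x_2) = 95.367432, coefficient = 2
x_3 = 3.6875, f(x_3) = 184.896255, coefficient = 4
x_4 = 4.2500, f(x_4) = 326.253906, coefficient = 1

I ≈ (0.562500/3) × 1445.044556 = 270.945854
Exact value: 270.915820
Error: 0.030034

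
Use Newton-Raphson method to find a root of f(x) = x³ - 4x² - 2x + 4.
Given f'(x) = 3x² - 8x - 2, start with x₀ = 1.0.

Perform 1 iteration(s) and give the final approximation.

f(x) = x³ - 4x² - 2x + 4
f'(x) = 3x² - 8x - 2
x₀ = 1.0

Newton-Raphson formula: x_{n+1} = x_n - f(x_n)/f'(x_n)

Iteration 1:
  f(1.000000) = -1.000000
  f'(1.000000) = -7.000000
  x_1 = 1.000000 - (-1.000000)/(-7.000000) = 0.857143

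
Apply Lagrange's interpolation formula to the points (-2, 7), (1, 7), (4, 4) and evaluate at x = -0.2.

Lagrange interpolation formula:
P(x) = Σ yᵢ × Lᵢ(x)
where Lᵢ(x) = Π_{j≠i} (x - xⱼ)/(xᵢ - xⱼ)

L_0(-0.2) = (-0.2 - 1)/(-2 - 1) × (-0.2 - 4)/(-2 - 4) = 0.280000
L_1(-0.2) = (-0.2 - (-2))/(1 - (-2)) × (-0.2 - 4)/(1 - 4) = 0.840000
L_2(-0.2) = (-0.2 - (-2))/(4 - (-2)) × (-0.2 - 1)/(4 - 1) = -0.120000

P(-0.2) = 7×L_0(-0.2) + 7×L_1(-0.2) + 4×L_2(-0.2)
P(-0.2) = 7.360000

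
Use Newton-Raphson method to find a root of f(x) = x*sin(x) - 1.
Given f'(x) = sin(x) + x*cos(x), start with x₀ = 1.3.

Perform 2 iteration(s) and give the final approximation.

f(x) = x*sin(x) - 1
f'(x) = sin(x) + x*cos(x)
x₀ = 1.3

Newton-Raphson formula: x_{n+1} = x_n - f(x_n)/f'(x_n)

Iteration 1:
  f(1.300000) = 0.252626
  f'(1.300000) = 1.311307
  x_1 = 1.300000 - 0.252626/1.311307 = 1.107348
Iteration 2:
  f(1.107348) = -0.009459
  f'(1.107348) = 1.389540
  x_2 = 1.107348 - (-0.009459)/1.389540 = 1.114155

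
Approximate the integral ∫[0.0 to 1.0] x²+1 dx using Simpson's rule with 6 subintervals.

f(x) = x²+1
a = 0.0, b = 1.0, n = 6
h = (b - a)/n = 0.166667

Simpson's rule: (h/3)[f(x₀) + 4f(x₁) + 2f(x₂) + ... + f(xₙ)]

x_0 = 0.0000, f(x_0) = 1.000000, coefficient = 1
x_1 = 0.1667, f(x_1) = 1.027778, coefficient = 4
x_2 = 0.3333, f(x_2) = 1.111111, coefficient = 2
x_3 = 0.5000, f(x_3) = 1.250000, coefficient = 4
x_4 = 0.6667, f(x_4) = 1.444444, coefficient = 2
x_5 = 0.8333, f(x_5) = 1.694444, coefficient = 4
x_6 = 1.0000, f(x_6) = 2.000000, coefficient = 1

I ≈ (0.166667/3) × 24.000000 = 1.333333
Exact value: 1.333333
Error: 0.000000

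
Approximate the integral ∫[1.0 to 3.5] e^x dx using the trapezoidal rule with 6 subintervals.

f(x) = e^x
a = 1.0, b = 3.5, n = 6
h = (b - a)/n = 0.416667

Trapezoidal rule: (h/2)[f(x₀) + 2f(x₁) + 2f(x₂) + ... + f(xₙ)]

x_0 = 1.0000, f(x_0) = 2.718282, coefficient = 1
x_1 = 1.4167, f(x_1) = 4.123353, coefficient = 2
x_2 = 1.8333, f(x_2) = 6.254701, coefficient = 2
x_3 = 2.2500, f(x_3) = 9.487736, coefficient = 2
x_4 = 2.6667, f(x_4) = 14.391916, coefficient = 2
x_5 = 3.0833, f(x_5) = 21.831051, coefficient = 2
x_6 = 3.5000, f(x_6) = 33.115452, coefficient = 1

I ≈ (0.416667/2) × 148.011248 = 30.835677
Exact value: 30.397170
Error: 0.438507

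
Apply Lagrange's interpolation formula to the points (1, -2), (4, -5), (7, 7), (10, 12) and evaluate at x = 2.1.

Lagrange interpolation formula:
P(x) = Σ yᵢ × Lᵢ(x)
where Lᵢ(x) = Π_{j≠i} (x - xⱼ)/(xᵢ - xⱼ)

L_0(2.1) = (2.1 - 4)/(1 - 4) × (2.1 - 7)/(1 - 7) × (2.1 - 10)/(1 - 10) = 0.454006
L_1(2.1) = (2.1 - 1)/(4 - 1) × (2.1 - 7)/(4 - 7) × (2.1 - 10)/(4 - 10) = 0.788537
L_2(2.1) = (2.1 - 1)/(7 - 1) × (2.1 - 4)/(7 - 4) × (2.1 - 10)/(7 - 10) = -0.305759
L_3(2.1) = (2.1 - 1)/(10 - 1) × (2.1 - 4)/(10 - 4) × (2.1 - 7)/(10 - 7) = 0.063216

P(2.1) = (-2)×L_0(2.1) + (-5)×L_1(2.1) + 7×L_2(2.1) + 12×L_3(2.1)
P(2.1) = -6.232420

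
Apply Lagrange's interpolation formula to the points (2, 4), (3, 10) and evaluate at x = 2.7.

Lagrange interpolation formula:
P(x) = Σ yᵢ × Lᵢ(x)
where Lᵢ(x) = Π_{j≠i} (x - xⱼ)/(xᵢ - xⱼ)

L_0(2.7) = (2.7 - 3)/(2 - 3) = 0.300000
L_1(2.7) = (2.7 - 2)/(3 - 2) = 0.700000

P(2.7) = 4×L_0(2.7) + 10×L_1(2.7)
P(2.7) = 8.200000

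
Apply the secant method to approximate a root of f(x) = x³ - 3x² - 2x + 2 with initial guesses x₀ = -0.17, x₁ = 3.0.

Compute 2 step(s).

f(x) = x³ - 3x² - 2x + 2
x₀ = -0.17, x₁ = 3.0

Secant formula: x_{n+1} = x_n - f(x_n)(x_n - x_{n-1})/(f(x_n) - f(x_{n-1}))

Iteration 1:
  f(-0.170000) = 2.248387
  f(3.000000) = -4.000000
  x_2 = 3.000000 - (-4.000000)×(3.000000 - (-0.170000))/(-4.000000 - 2.248387)
       = 0.970676
Iteration 2:
  f(3.000000) = -4.000000
  f(0.970676) = -1.853407
  x_3 = 0.970676 - (-1.853407)×(0.970676 - 3.000000)/(-1.853407 - (-4.000000))
       = -0.781478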